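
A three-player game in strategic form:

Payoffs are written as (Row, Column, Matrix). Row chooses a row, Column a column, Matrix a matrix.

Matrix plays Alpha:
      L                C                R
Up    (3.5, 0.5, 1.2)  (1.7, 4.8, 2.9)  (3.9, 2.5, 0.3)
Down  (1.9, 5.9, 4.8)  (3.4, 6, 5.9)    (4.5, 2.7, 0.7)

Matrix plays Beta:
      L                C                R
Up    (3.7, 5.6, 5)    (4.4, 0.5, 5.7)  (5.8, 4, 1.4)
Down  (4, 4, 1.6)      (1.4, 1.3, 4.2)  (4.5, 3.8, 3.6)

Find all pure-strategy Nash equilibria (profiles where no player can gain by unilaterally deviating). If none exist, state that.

The unique pure-strategy Nash equilibrium is (Down, C, Alpha).

For each player, find the best response to each opponent profile; mutual best responses are the pure NE.
Row against (L, Alpha): payoffs 3.5, 1.9 → best response Up.
Row against (L, Beta): payoffs 3.7, 4 → best response Down.
Row against (C, Alpha): payoffs 1.7, 3.4 → best response Down.
Row against (C, Beta): payoffs 4.4, 1.4 → best response Up.
Row against (R, Alpha): payoffs 3.9, 4.5 → best response Down.
Row against (R, Beta): payoffs 5.8, 4.5 → best response Up.
Column against (Up, Alpha): payoffs 0.5, 4.8, 2.5 → best response C.
Column against (Up, Beta): payoffs 5.6, 0.5, 4 → best response L.
Column against (Down, Alpha): payoffs 5.9, 6, 2.7 → best response C.
Column against (Down, Beta): payoffs 4, 1.3, 3.8 → best response L.
Matrix against (Up, L): payoffs 1.2, 5 → best response Beta.
Matrix against (Up, C): payoffs 2.9, 5.7 → best response Beta.
Matrix against (Up, R): payoffs 0.3, 1.4 → best response Beta.
Matrix against (Down, L): payoffs 4.8, 1.6 → best response Alpha.
Matrix against (Down, C): payoffs 5.9, 4.2 → best response Alpha.
Matrix against (Down, R): payoffs 0.7, 3.6 → best response Beta.
Mutual best responses: (Down, C, Alpha).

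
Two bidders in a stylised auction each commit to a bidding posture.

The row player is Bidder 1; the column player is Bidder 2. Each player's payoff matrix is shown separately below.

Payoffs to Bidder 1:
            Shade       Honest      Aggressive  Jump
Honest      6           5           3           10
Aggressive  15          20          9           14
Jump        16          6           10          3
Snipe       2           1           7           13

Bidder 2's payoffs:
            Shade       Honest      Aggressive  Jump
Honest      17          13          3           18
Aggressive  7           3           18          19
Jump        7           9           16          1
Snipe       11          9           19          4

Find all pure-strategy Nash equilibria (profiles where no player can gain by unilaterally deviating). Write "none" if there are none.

Bidder 1 against Shade: payoffs 6, 15, 16, 2 → best response Jump.
Bidder 1 against Honest: payoffs 5, 20, 6, 1 → best response Aggressive.
Bidder 1 against Aggressive: payoffs 3, 9, 10, 7 → best response Jump.
Bidder 1 against Jump: payoffs 10, 14, 3, 13 → best response Aggressive.
Bidder 2 against Honest: payoffs 17, 13, 3, 18 → best response Jump.
Bidder 2 against Aggressive: payoffs 7, 3, 18, 19 → best response Jump.
Bidder 2 against Jump: payoffs 7, 9, 16, 1 → best response Aggressive.
Bidder 2 against Snipe: payoffs 11, 9, 19, 4 → best response Aggressive.
Mutual best responses: (Aggressive, Jump); (Jump, Aggressive).

Pure-strategy Nash equilibria: (Aggressive, Jump), (Jump, Aggressive)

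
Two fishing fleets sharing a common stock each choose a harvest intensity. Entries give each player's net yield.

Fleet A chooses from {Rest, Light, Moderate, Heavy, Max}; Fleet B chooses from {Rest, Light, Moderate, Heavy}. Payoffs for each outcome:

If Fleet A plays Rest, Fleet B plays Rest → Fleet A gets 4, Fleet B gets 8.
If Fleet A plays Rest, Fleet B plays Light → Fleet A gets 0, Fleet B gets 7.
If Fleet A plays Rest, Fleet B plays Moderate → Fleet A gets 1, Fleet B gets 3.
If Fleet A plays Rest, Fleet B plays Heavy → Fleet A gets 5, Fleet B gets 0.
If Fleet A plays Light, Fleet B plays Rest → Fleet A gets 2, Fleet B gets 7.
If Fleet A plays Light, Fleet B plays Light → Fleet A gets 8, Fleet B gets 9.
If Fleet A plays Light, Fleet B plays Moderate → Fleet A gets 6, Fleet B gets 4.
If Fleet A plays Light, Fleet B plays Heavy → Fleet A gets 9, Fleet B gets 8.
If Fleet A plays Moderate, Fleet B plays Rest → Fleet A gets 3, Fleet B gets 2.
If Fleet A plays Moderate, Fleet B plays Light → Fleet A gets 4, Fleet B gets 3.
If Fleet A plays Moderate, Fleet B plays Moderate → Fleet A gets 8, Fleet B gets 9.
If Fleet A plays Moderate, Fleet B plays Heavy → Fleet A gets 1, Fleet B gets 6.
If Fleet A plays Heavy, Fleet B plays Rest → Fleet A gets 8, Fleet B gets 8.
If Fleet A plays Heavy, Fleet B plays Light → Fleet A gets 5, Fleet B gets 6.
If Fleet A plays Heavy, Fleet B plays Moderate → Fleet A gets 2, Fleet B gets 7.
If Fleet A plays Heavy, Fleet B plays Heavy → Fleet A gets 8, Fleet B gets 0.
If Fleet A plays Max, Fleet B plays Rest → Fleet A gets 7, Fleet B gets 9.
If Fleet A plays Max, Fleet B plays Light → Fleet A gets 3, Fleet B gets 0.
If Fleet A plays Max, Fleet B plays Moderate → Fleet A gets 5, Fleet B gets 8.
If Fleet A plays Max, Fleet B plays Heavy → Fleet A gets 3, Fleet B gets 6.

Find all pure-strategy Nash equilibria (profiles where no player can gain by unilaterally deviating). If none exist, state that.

Fleet A against Rest: payoffs 4, 2, 3, 8, 7 → best response Heavy.
Fleet A against Light: payoffs 0, 8, 4, 5, 3 → best response Light.
Fleet A against Moderate: payoffs 1, 6, 8, 2, 5 → best response Moderate.
Fleet A against Heavy: payoffs 5, 9, 1, 8, 3 → best response Light.
Fleet B against Rest: payoffs 8, 7, 3, 0 → best response Rest.
Fleet B against Light: payoffs 7, 9, 4, 8 → best response Light.
Fleet B against Moderate: payoffs 2, 3, 9, 6 → best response Moderate.
Fleet B against Heavy: payoffs 8, 6, 7, 0 → best response Rest.
Fleet B against Max: payoffs 9, 0, 8, 6 → best response Rest.
Mutual best responses: (Light, Light); (Moderate, Moderate); (Heavy, Rest).

The pure Nash equilibria are (Light, Light), (Moderate, Moderate), (Heavy, Rest).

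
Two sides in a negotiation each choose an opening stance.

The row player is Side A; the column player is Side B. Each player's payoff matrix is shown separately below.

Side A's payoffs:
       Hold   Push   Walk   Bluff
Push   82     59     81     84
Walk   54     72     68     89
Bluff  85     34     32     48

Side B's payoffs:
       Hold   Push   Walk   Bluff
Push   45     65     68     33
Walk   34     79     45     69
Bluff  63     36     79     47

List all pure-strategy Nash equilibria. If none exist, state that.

(Push, Hold): Side A can switch to Bluff (82 → 85). Not NE.
(Push, Push): Side A can switch to Walk (59 → 72). Not NE.
(Push, Walk): Side A gets 81, best alternative 68; Side B gets 68, best alternative 65. No profitable deviation — NE.
(Push, Bluff): Side A can switch to Walk (84 → 89). Not NE.
(Walk, Hold): Side A can switch to Push (54 → 82). Not NE.
(Walk, Push): Side A gets 72, best alternative 59; Side B gets 79, best alternative 69. No profitable deviation — NE.
(Walk, Walk): Side A can switch to Push (68 → 81). Not NE.
(Walk, Bluff): Side B can switch to Push (69 → 79). Not NE.
(Bluff, Hold): Side B can switch to Walk (63 → 79). Not NE.
(Bluff, Push): Side A can switch to Push (34 → 59). Not NE.
(The remaining 2 profiles each have a profitable deviation by the same check.)

The pure Nash equilibria are (Push, Walk), (Walk, Push).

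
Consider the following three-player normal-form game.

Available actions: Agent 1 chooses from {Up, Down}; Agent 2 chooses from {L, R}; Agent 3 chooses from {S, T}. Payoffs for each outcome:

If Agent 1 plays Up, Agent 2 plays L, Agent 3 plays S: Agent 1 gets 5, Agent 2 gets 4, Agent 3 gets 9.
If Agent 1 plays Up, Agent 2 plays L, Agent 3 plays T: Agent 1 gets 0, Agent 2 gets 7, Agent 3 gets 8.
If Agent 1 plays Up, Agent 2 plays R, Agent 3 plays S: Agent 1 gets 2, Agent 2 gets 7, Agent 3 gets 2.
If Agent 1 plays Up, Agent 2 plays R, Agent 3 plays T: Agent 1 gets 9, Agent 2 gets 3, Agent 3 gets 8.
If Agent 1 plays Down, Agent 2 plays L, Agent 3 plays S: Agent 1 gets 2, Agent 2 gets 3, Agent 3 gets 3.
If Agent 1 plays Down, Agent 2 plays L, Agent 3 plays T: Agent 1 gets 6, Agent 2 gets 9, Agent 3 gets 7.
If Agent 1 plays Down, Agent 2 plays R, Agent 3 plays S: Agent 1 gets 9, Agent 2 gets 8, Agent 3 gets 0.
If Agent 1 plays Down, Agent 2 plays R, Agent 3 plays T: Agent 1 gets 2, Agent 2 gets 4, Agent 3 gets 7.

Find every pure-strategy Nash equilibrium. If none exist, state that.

(Down, L, T)

Agent 1 against (L, S): payoffs 5, 2 → best response Up.
Agent 1 against (L, T): payoffs 0, 6 → best response Down.
Agent 1 against (R, S): payoffs 2, 9 → best response Down.
Agent 1 against (R, T): payoffs 9, 2 → best response Up.
Agent 2 against (Up, S): payoffs 4, 7 → best response R.
Agent 2 against (Up, T): payoffs 7, 3 → best response L.
Agent 2 against (Down, S): payoffs 3, 8 → best response R.
Agent 2 against (Down, T): payoffs 9, 4 → best response L.
Agent 3 against (Up, L): payoffs 9, 8 → best response S.
Agent 3 against (Up, R): payoffs 2, 8 → best response T.
Agent 3 against (Down, L): payoffs 3, 7 → best response T.
Agent 3 against (Down, R): payoffs 0, 7 → best response T.
Mutual best responses: (Down, L, T).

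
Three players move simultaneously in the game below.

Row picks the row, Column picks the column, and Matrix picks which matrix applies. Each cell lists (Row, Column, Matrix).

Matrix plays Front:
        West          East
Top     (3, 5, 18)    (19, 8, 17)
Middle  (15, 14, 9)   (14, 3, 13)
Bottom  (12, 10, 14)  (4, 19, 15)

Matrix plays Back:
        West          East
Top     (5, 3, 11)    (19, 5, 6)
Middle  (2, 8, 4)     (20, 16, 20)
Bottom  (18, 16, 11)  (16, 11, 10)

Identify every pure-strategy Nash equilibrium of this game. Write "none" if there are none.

(Top, West, Front): Row can switch to Middle (3 → 15). Not NE.
(Top, West, Back): Row can switch to Bottom (5 → 18). Not NE.
(Top, East, Front): Row gets 19, best alternative 14; Column gets 8, best alternative 5; Matrix gets 17, best alternative 6. No profitable deviation — NE.
(Top, East, Back): Row can switch to Middle (19 → 20). Not NE.
(Middle, West, Front): Row gets 15, best alternative 12; Column gets 14, best alternative 3; Matrix gets 9, best alternative 4. No profitable deviation — NE.
(Middle, West, Back): Row can switch to Top (2 → 5). Not NE.
(Middle, East, Front): Row can switch to Top (14 → 19). Not NE.
(Middle, East, Back): Row gets 20, best alternative 19; Column gets 16, best alternative 8; Matrix gets 20, best alternative 13. No profitable deviation — NE.
(Bottom, West, Front): Row can switch to Middle (12 → 15). Not NE.
(Bottom, West, Back): Matrix can switch to Front (11 → 14). Not NE.
(Bottom, East, Front): Row can switch to Top (4 → 19). Not NE.
(Bottom, East, Back): Row can switch to Top (16 → 19). Not NE.

The pure Nash equilibria are (Top, East, Front) and (Middle, West, Front) and (Middle, East, Back).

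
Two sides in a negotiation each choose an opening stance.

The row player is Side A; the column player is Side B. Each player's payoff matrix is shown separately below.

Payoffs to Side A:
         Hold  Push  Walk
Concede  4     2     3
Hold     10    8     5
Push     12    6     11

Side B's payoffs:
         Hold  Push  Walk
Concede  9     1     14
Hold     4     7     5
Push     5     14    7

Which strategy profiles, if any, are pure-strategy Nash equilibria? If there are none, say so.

(Concede, Hold): Side A can switch to Hold (4 → 10). Not NE.
(Concede, Push): Side A can switch to Hold (2 → 8). Not NE.
(Concede, Walk): Side A can switch to Hold (3 → 5). Not NE.
(Hold, Hold): Side A can switch to Push (10 → 12). Not NE.
(Hold, Push): Side A gets 8, best alternative 6; Side B gets 7, best alternative 5. No profitable deviation — NE.
(Hold, Walk): Side A can switch to Push (5 → 11). Not NE.
(Push, Hold): Side B can switch to Push (5 → 14). Not NE.
(Push, Push): Side A can switch to Hold (6 → 8). Not NE.
(Push, Walk): Side B can switch to Push (7 → 14). Not NE.

(Hold, Push)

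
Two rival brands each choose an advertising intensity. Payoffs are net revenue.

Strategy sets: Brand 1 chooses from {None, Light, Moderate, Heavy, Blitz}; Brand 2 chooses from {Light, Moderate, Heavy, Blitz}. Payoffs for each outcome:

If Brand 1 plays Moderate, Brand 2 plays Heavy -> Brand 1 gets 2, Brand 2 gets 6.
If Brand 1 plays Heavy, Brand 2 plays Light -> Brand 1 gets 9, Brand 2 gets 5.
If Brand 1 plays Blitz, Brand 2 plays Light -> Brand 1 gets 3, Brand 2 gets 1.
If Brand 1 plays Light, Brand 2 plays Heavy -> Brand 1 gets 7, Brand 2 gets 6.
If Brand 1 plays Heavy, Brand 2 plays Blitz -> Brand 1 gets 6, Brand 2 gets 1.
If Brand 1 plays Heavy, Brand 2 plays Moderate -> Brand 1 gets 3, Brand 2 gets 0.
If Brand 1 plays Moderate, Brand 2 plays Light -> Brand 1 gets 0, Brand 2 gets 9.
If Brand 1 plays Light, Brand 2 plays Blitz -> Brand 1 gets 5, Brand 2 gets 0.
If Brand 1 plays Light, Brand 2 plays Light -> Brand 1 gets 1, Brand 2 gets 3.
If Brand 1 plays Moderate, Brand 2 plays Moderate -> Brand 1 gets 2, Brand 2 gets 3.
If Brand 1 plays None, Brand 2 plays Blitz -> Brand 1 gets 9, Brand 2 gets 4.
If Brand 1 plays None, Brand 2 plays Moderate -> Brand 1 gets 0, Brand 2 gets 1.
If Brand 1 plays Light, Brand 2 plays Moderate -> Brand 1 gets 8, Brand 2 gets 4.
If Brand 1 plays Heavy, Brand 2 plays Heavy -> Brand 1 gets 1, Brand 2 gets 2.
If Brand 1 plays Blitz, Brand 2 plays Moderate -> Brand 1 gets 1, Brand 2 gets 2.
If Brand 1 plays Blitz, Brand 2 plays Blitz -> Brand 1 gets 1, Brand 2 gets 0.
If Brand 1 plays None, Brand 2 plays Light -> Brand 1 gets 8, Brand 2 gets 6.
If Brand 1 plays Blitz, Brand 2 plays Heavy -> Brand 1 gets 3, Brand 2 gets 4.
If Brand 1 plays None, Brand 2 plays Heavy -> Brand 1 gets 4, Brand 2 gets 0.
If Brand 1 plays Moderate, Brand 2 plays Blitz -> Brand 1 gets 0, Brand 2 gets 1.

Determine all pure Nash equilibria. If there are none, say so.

(Light, Heavy); (Heavy, Light)

Brand 1 against Light: payoffs 8, 1, 0, 9, 3 → best response Heavy.
Brand 1 against Moderate: payoffs 0, 8, 2, 3, 1 → best response Light.
Brand 1 against Heavy: payoffs 4, 7, 2, 1, 3 → best response Light.
Brand 1 against Blitz: payoffs 9, 5, 0, 6, 1 → best response None.
Brand 2 against None: payoffs 6, 1, 0, 4 → best response Light.
Brand 2 against Light: payoffs 3, 4, 6, 0 → best response Heavy.
Brand 2 against Moderate: payoffs 9, 3, 6, 1 → best response Light.
Brand 2 against Heavy: payoffs 5, 0, 2, 1 → best response Light.
Brand 2 against Blitz: payoffs 1, 2, 4, 0 → best response Heavy.
Mutual best responses: (Light, Heavy); (Heavy, Light).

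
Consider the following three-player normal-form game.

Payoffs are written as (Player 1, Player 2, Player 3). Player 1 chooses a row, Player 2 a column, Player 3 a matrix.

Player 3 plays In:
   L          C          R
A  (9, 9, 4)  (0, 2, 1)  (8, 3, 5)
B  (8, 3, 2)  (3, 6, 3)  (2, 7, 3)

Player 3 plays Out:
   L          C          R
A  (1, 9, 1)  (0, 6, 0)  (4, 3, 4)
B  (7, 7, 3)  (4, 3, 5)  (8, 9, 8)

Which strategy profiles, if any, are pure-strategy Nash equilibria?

Pure-strategy Nash equilibria: (A, L, In) and (B, R, Out)

(A, L, In): Player 1 gets 9, best alternative 8; Player 2 gets 9, best alternative 3; Player 3 gets 4, best alternative 1. No profitable deviation — NE.
(A, L, Out): Player 1 can switch to B (1 → 7). Not NE.
(A, C, In): Player 1 can switch to B (0 → 3). Not NE.
(A, C, Out): Player 1 can switch to B (0 → 4). Not NE.
(A, R, In): Player 2 can switch to L (3 → 9). Not NE.
(A, R, Out): Player 1 can switch to B (4 → 8). Not NE.
(B, L, In): Player 1 can switch to A (8 → 9). Not NE.
(B, L, Out): Player 2 can switch to R (7 → 9). Not NE.
(B, C, In): Player 2 can switch to R (6 → 7). Not NE.
(B, R, Out): Player 1 gets 8, best alternative 4; Player 2 gets 9, best alternative 7; Player 3 gets 8, best alternative 3. No profitable deviation — NE.
(The remaining 2 profiles each have a profitable deviation by the same check.)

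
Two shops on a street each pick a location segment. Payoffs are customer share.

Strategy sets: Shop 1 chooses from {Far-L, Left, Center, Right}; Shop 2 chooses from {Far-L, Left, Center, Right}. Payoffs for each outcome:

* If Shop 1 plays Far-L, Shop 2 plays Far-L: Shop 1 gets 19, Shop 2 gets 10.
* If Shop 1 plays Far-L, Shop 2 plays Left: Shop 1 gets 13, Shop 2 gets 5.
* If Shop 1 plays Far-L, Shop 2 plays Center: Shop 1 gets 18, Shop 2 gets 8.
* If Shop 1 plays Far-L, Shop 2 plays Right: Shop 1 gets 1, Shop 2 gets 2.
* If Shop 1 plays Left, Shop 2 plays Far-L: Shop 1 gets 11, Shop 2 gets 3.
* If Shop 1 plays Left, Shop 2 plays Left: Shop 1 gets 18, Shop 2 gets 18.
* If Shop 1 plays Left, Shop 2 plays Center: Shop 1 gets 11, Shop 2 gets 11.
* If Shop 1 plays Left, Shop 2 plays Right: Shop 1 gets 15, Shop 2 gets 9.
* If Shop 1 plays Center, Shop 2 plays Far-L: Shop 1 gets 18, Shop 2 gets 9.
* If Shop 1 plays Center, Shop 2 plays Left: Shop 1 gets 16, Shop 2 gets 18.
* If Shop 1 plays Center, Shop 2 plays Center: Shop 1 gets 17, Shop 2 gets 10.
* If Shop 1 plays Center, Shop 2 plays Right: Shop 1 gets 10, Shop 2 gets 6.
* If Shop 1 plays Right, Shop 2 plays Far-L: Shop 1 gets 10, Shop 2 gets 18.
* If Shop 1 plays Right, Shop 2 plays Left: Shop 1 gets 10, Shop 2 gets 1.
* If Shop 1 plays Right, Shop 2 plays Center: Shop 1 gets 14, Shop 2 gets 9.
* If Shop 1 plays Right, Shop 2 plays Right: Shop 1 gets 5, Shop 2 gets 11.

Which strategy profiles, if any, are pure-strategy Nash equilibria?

Pure-strategy Nash equilibria: (Far-L, Far-L); (Left, Left)

Mark each player's best response to every combination of opponents' strategies; a profile where every player is best-responding is a pure Nash equilibrium.
Shop 1 against Far-L: payoffs 19, 11, 18, 10 → best response Far-L.
Shop 1 against Left: payoffs 13, 18, 16, 10 → best response Left.
Shop 1 against Center: payoffs 18, 11, 17, 14 → best response Far-L.
Shop 1 against Right: payoffs 1, 15, 10, 5 → best response Left.
Shop 2 against Far-L: payoffs 10, 5, 8, 2 → best response Far-L.
Shop 2 against Left: payoffs 3, 18, 11, 9 → best response Left.
Shop 2 against Center: payoffs 9, 18, 10, 6 → best response Left.
Shop 2 against Right: payoffs 18, 1, 9, 11 → best response Far-L.
Mutual best responses: (Far-L, Far-L); (Left, Left).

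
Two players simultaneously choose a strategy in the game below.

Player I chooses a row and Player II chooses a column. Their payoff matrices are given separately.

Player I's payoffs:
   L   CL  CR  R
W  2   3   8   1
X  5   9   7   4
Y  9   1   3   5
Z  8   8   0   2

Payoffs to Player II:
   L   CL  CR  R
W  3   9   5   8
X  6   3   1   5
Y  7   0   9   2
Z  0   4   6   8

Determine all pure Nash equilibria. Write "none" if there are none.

For each player, find the best response to each opponent profile; mutual best responses are the pure NE.
Player I against L: payoffs 2, 5, 9, 8 → best response Y.
Player I against CL: payoffs 3, 9, 1, 8 → best response X.
Player I against CR: payoffs 8, 7, 3, 0 → best response W.
Player I against R: payoffs 1, 4, 5, 2 → best response Y.
Player II against W: payoffs 3, 9, 5, 8 → best response CL.
Player II against X: payoffs 6, 3, 1, 5 → best response L.
Player II against Y: payoffs 7, 0, 9, 2 → best response CR.
Player II against Z: payoffs 0, 4, 6, 8 → best response R.
No profile is a mutual best response for all players.

There is no pure-strategy Nash equilibrium.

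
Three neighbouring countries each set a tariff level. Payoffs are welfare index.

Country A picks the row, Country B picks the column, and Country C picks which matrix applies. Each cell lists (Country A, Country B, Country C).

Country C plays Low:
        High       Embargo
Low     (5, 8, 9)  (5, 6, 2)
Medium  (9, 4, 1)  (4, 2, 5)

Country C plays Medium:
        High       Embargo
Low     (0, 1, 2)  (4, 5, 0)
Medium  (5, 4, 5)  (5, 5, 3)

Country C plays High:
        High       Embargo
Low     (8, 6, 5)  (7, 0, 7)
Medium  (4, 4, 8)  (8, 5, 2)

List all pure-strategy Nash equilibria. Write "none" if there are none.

There is no pure-strategy Nash equilibrium.

Check each profile: it is a Nash equilibrium iff no player can strictly gain by switching unilaterally.
(Low, High, Low): Country A can switch to Medium (5 → 9). Not NE.
(Low, High, Medium): Country A can switch to Medium (0 → 5). Not NE.
(Low, High, High): Country C can switch to Low (5 → 9). Not NE.
(Low, Embargo, Low): Country B can switch to High (6 → 8). Not NE.
(Low, Embargo, Medium): Country A can switch to Medium (4 → 5). Not NE.
(Low, Embargo, High): Country A can switch to Medium (7 → 8). Not NE.
(Medium, High, Low): Country C can switch to Medium (1 → 5). Not NE.
(Medium, High, Medium): Country B can switch to Embargo (4 → 5). Not NE.
(Medium, High, High): Country A can switch to Low (4 → 8). Not NE.
(Medium, Embargo, Low): Country A can switch to Low (4 → 5). Not NE.
(The remaining 2 profiles each have a profitable deviation by the same check.)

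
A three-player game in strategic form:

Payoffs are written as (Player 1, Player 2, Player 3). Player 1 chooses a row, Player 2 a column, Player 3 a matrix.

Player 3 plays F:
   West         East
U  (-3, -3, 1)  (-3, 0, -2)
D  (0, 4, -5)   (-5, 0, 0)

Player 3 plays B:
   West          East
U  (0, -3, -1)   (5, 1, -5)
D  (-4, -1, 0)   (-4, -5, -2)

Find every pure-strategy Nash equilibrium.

For each player, find the best response to each opponent profile; mutual best responses are the pure NE.
Player 1 against (West, F): payoffs -3, 0 → best response D.
Player 1 against (West, B): payoffs 0, -4 → best response U.
Player 1 against (East, F): payoffs -3, -5 → best response U.
Player 1 against (East, B): payoffs 5, -4 → best response U.
Player 2 against (U, F): payoffs -3, 0 → best response East.
Player 2 against (U, B): payoffs -3, 1 → best response East.
Player 2 against (D, F): payoffs 4, 0 → best response West.
Player 2 against (D, B): payoffs -1, -5 → best response West.
Player 3 against (U, West): payoffs 1, -1 → best response F.
Player 3 against (U, East): payoffs -2, -5 → best response F.
Player 3 against (D, West): payoffs -5, 0 → best response B.
Player 3 against (D, East): payoffs 0, -2 → best response F.
Mutual best responses: (U, East, F).

The unique pure-strategy Nash equilibrium is (U, East, F).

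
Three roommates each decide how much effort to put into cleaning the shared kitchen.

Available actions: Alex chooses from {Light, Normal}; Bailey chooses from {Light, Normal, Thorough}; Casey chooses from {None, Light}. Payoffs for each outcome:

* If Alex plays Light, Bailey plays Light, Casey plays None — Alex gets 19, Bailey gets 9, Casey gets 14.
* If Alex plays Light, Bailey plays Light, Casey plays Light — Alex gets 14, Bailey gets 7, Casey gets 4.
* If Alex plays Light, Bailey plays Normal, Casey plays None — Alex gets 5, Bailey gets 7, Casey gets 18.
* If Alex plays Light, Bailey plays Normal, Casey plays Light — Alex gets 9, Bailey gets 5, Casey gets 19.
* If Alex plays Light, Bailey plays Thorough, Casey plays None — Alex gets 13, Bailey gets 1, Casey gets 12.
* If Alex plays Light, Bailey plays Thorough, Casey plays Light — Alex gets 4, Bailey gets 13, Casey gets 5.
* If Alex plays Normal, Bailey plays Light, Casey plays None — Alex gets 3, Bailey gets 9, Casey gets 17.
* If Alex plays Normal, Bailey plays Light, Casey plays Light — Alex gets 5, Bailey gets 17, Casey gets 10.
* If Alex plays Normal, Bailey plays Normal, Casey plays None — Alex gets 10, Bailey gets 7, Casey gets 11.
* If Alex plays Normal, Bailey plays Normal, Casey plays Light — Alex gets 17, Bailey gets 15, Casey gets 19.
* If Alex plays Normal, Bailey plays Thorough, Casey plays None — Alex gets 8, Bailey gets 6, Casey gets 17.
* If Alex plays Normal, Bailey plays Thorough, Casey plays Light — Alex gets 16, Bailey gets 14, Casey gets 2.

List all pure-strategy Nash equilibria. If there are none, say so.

Check each profile: it is a Nash equilibrium iff no player can strictly gain by switching unilaterally.
(Light, Light, None): Alex gets 19, best alternative 3; Bailey gets 9, best alternative 7; Casey gets 14, best alternative 4. No profitable deviation — NE.
(Light, Light, Light): Bailey can switch to Thorough (7 → 13). Not NE.
(Light, Normal, None): Alex can switch to Normal (5 → 10). Not NE.
(Light, Normal, Light): Alex can switch to Normal (9 → 17). Not NE.
(Light, Thorough, None): Bailey can switch to Light (1 → 9). Not NE.
(Light, Thorough, Light): Alex can switch to Normal (4 → 16). Not NE.
(Normal, Light, None): Alex can switch to Light (3 → 19). Not NE.
(Normal, Light, Light): Alex can switch to Light (5 → 14). Not NE.
(Normal, Normal, None): Bailey can switch to Light (7 → 9). Not NE.
(Normal, Normal, Light): Bailey can switch to Light (15 → 17). Not NE.
(Normal, Thorough, None): Alex can switch to Light (8 → 13). Not NE.
(The remaining 1 profile has a profitable deviation by the same check.)

(Light, Light, None)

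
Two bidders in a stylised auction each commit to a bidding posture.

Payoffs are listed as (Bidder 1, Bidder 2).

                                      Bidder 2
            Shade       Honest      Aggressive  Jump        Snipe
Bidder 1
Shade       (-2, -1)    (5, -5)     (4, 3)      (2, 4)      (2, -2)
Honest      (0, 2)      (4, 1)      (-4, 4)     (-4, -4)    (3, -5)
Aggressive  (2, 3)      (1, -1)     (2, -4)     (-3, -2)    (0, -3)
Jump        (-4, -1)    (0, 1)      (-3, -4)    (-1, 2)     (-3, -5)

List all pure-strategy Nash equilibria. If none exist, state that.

(Shade, Jump), (Aggressive, Shade)

For each player, find the best response to each opponent profile; mutual best responses are the pure NE.
Bidder 1 against Shade: payoffs -2, 0, 2, -4 → best response Aggressive.
Bidder 1 against Honest: payoffs 5, 4, 1, 0 → best response Shade.
Bidder 1 against Aggressive: payoffs 4, -4, 2, -3 → best response Shade.
Bidder 1 against Jump: payoffs 2, -4, -3, -1 → best response Shade.
Bidder 1 against Snipe: payoffs 2, 3, 0, -3 → best response Honest.
Bidder 2 against Shade: payoffs -1, -5, 3, 4, -2 → best response Jump.
Bidder 2 against Honest: payoffs 2, 1, 4, -4, -5 → best response Aggressive.
Bidder 2 against Aggressive: payoffs 3, -1, -4, -2, -3 → best response Shade.
Bidder 2 against Jump: payoffs -1, 1, -4, 2, -5 → best response Jump.
Mutual best responses: (Shade, Jump); (Aggressive, Shade).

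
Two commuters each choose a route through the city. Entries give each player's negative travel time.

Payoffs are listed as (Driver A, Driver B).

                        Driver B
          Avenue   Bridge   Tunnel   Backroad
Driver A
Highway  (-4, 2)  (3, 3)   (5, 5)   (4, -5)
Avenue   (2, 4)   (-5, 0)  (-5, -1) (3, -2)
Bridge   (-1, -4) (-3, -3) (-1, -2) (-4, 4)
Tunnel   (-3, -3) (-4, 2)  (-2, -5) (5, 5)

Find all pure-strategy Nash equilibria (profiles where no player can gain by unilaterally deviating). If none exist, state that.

Driver A against Avenue: payoffs -4, 2, -1, -3 → best response Avenue.
Driver A against Bridge: payoffs 3, -5, -3, -4 → best response Highway.
Driver A against Tunnel: payoffs 5, -5, -1, -2 → best response Highway.
Driver A against Backroad: payoffs 4, 3, -4, 5 → best response Tunnel.
Driver B against Highway: payoffs 2, 3, 5, -5 → best response Tunnel.
Driver B against Avenue: payoffs 4, 0, -1, -2 → best response Avenue.
Driver B against Bridge: payoffs -4, -3, -2, 4 → best response Backroad.
Driver B against Tunnel: payoffs -3, 2, -5, 5 → best response Backroad.
Mutual best responses: (Highway, Tunnel); (Avenue, Avenue); (Tunnel, Backroad).

The pure Nash equilibria are (Highway, Tunnel) and (Avenue, Avenue) and (Tunnel, Backroad).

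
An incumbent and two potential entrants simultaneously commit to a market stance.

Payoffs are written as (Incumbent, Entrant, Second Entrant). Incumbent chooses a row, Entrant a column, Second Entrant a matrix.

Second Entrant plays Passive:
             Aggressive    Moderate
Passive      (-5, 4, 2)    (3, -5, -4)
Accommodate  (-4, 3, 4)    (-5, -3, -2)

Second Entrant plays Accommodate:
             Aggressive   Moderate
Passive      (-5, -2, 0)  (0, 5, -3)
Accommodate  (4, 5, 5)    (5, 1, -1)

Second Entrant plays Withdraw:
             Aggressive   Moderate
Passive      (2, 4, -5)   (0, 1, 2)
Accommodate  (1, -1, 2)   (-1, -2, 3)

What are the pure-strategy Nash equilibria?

For each player, find the best response to each opponent profile; mutual best responses are the pure NE.
Incumbent against (Aggressive, Passive): payoffs -5, -4 → best response Accommodate.
Incumbent against (Aggressive, Accommodate): payoffs -5, 4 → best response Accommodate.
Incumbent against (Aggressive, Withdraw): payoffs 2, 1 → best response Passive.
Incumbent against (Moderate, Passive): payoffs 3, -5 → best response Passive.
Incumbent against (Moderate, Accommodate): payoffs 0, 5 → best response Accommodate.
Incumbent against (Moderate, Withdraw): payoffs 0, -1 → best response Passive.
Entrant against (Passive, Passive): payoffs 4, -5 → best response Aggressive.
Entrant against (Passive, Accommodate): payoffs -2, 5 → best response Moderate.
Entrant against (Passive, Withdraw): payoffs 4, 1 → best response Aggressive.
Entrant against (Accommodate, Passive): payoffs 3, -3 → best response Aggressive.
Entrant against (Accommodate, Accommodate): payoffs 5, 1 → best response Aggressive.
Entrant against (Accommodate, Withdraw): payoffs -1, -2 → best response Aggressive.
Second Entrant against (Passive, Aggressive): payoffs 2, 0, -5 → best response Passive.
Second Entrant against (Passive, Moderate): payoffs -4, -3, 2 → best response Withdraw.
Second Entrant against (Accommodate, Aggressive): payoffs 4, 5, 2 → best response Accommodate.
Second Entrant against (Accommodate, Moderate): payoffs -2, -1, 3 → best response Withdraw.
Mutual best responses: (Accommodate, Aggressive, Accommodate).

The unique pure-strategy Nash equilibrium is (Accommodate, Aggressive, Accommodate).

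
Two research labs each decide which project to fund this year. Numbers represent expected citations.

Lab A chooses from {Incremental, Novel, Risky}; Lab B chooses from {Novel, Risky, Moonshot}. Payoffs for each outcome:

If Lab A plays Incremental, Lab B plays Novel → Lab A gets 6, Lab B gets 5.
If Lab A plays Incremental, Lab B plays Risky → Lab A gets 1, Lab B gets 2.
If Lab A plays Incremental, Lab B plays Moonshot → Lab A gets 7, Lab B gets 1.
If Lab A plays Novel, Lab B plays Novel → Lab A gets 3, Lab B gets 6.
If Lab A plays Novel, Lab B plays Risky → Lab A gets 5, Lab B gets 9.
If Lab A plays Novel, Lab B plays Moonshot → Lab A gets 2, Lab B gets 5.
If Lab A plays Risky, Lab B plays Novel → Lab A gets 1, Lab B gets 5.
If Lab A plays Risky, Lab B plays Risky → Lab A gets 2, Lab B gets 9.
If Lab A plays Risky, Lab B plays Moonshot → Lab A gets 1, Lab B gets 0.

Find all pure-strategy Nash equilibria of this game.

Pure-strategy Nash equilibria: (Incremental, Novel), (Novel, Risky)

(Incremental, Novel): Lab A gets 6, best alternative 3; Lab B gets 5, best alternative 2. No profitable deviation — NE.
(Incremental, Risky): Lab A can switch to Novel (1 → 5). Not NE.
(Incremental, Moonshot): Lab B can switch to Novel (1 → 5). Not NE.
(Novel, Novel): Lab A can switch to Incremental (3 → 6). Not NE.
(Novel, Risky): Lab A gets 5, best alternative 2; Lab B gets 9, best alternative 6. No profitable deviation — NE.
(Novel, Moonshot): Lab A can switch to Incremental (2 → 7). Not NE.
(Risky, Novel): Lab A can switch to Incremental (1 → 6). Not NE.
(Risky, Risky): Lab A can switch to Novel (2 → 5). Not NE.
(Risky, Moonshot): Lab A can switch to Incremental (1 → 7). Not NE.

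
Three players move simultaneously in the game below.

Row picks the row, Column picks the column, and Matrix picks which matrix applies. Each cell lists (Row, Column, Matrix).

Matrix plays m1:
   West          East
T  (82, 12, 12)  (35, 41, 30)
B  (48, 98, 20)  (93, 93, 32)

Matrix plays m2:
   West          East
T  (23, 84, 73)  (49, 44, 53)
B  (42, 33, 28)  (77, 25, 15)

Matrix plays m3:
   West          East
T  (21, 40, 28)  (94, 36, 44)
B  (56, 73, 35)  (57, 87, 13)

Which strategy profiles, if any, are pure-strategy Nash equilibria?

Row against (West, m1): payoffs 82, 48 → best response T.
Row against (West, m2): payoffs 23, 42 → best response B.
Row against (West, m3): payoffs 21, 56 → best response B.
Row against (East, m1): payoffs 35, 93 → best response B.
Row against (East, m2): payoffs 49, 77 → best response B.
Row against (East, m3): payoffs 94, 57 → best response T.
Column against (T, m1): payoffs 12, 41 → best response East.
Column against (T, m2): payoffs 84, 44 → best response West.
Column against (T, m3): payoffs 40, 36 → best response West.
Column against (B, m1): payoffs 98, 93 → best response West.
Column against (B, m2): payoffs 33, 25 → best response West.
Column against (B, m3): payoffs 73, 87 → best response East.
Matrix against (T, West): payoffs 12, 73, 28 → best response m2.
Matrix against (T, East): payoffs 30, 53, 44 → best response m2.
Matrix against (B, West): payoffs 20, 28, 35 → best response m3.
Matrix against (B, East): payoffs 32, 15, 13 → best response m1.
No profile is a mutual best response for all players.

There is no pure-strategy Nash equilibrium.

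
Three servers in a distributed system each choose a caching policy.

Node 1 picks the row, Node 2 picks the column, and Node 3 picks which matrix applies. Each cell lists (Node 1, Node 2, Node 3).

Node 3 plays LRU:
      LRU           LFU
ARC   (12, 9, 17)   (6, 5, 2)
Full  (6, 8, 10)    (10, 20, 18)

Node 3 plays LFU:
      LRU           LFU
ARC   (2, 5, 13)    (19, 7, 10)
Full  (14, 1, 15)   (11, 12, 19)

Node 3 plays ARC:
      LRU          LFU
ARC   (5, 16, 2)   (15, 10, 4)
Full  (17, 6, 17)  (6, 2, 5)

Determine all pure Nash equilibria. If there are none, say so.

(ARC, LRU, LRU) and (ARC, LFU, LFU) and (Full, LRU, ARC)

For each player, find the best response to each opponent profile; mutual best responses are the pure NE.
Node 1 against (LRU, LRU): payoffs 12, 6 → best response ARC.
Node 1 against (LRU, LFU): payoffs 2, 14 → best response Full.
Node 1 against (LRU, ARC): payoffs 5, 17 → best response Full.
Node 1 against (LFU, LRU): payoffs 6, 10 → best response Full.
Node 1 against (LFU, LFU): payoffs 19, 11 → best response ARC.
Node 1 against (LFU, ARC): payoffs 15, 6 → best response ARC.
Node 2 against (ARC, LRU): payoffs 9, 5 → best response LRU.
Node 2 against (ARC, LFU): payoffs 5, 7 → best response LFU.
Node 2 against (ARC, ARC): payoffs 16, 10 → best response LRU.
Node 2 against (Full, LRU): payoffs 8, 20 → best response LFU.
Node 2 against (Full, LFU): payoffs 1, 12 → best response LFU.
Node 2 against (Full, ARC): payoffs 6, 2 → best response LRU.
Node 3 against (ARC, LRU): payoffs 17, 13, 2 → best response LRU.
Node 3 against (ARC, LFU): payoffs 2, 10, 4 → best response LFU.
Node 3 against (Full, LRU): payoffs 10, 15, 17 → best response ARC.
Node 3 against (Full, LFU): payoffs 18, 19, 5 → best response LFU.
Mutual best responses: (ARC, LRU, LRU); (ARC, LFU, LFU); (Full, LRU, ARC).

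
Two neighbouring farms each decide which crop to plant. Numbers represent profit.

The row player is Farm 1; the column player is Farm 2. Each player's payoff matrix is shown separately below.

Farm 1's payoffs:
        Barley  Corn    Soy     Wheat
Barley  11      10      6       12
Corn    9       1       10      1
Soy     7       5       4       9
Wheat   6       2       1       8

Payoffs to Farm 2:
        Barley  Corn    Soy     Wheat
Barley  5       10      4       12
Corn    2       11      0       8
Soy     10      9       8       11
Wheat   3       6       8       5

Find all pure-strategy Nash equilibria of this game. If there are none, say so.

(Barley, Wheat)

(Barley, Barley): Farm 2 can switch to Corn (5 → 10). Not NE.
(Barley, Corn): Farm 2 can switch to Wheat (10 → 12). Not NE.
(Barley, Soy): Farm 1 can switch to Corn (6 → 10). Not NE.
(Barley, Wheat): Farm 1 gets 12, best alternative 9; Farm 2 gets 12, best alternative 10. No profitable deviation — NE.
(Corn, Barley): Farm 1 can switch to Barley (9 → 11). Not NE.
(Corn, Corn): Farm 1 can switch to Barley (1 → 10). Not NE.
(Corn, Soy): Farm 2 can switch to Barley (0 → 2). Not NE.
(Corn, Wheat): Farm 1 can switch to Barley (1 → 12). Not NE.
(Soy, Barley): Farm 1 can switch to Barley (7 → 11). Not NE.
(The remaining 7 profiles each have a profitable deviation by the same check.)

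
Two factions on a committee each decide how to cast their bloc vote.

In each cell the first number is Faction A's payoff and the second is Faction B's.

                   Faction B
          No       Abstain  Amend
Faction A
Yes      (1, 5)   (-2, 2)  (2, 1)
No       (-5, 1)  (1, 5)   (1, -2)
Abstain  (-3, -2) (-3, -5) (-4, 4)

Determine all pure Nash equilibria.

(Yes, No); (No, Abstain)

Faction A against No: payoffs 1, -5, -3 → best response Yes.
Faction A against Abstain: payoffs -2, 1, -3 → best response No.
Faction A against Amend: payoffs 2, 1, -4 → best response Yes.
Faction B against Yes: payoffs 5, 2, 1 → best response No.
Faction B against No: payoffs 1, 5, -2 → best response Abstain.
Faction B against Abstain: payoffs -2, -5, 4 → best response Amend.
Mutual best responses: (Yes, No); (No, Abstain).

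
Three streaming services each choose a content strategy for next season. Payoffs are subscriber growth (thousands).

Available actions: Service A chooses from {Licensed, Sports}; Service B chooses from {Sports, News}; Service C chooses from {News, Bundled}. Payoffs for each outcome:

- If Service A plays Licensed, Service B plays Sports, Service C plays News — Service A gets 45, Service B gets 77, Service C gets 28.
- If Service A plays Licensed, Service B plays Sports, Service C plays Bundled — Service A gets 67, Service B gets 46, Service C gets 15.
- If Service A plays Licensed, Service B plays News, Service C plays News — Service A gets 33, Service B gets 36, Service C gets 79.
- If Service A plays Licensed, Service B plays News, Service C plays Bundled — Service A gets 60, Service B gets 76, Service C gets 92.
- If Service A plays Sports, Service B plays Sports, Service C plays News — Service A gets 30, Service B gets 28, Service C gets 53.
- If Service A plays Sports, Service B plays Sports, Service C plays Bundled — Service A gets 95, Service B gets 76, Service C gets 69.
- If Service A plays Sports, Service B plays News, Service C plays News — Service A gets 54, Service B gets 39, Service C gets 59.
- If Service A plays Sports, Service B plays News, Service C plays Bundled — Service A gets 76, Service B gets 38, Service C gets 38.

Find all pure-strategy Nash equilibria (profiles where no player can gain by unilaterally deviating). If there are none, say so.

Service A against (Sports, News): payoffs 45, 30 → best response Licensed.
Service A against (Sports, Bundled): payoffs 67, 95 → best response Sports.
Service A against (News, News): payoffs 33, 54 → best response Sports.
Service A against (News, Bundled): payoffs 60, 76 → best response Sports.
Service B against (Licensed, News): payoffs 77, 36 → best response Sports.
Service B against (Licensed, Bundled): payoffs 46, 76 → best response News.
Service B against (Sports, News): payoffs 28, 39 → best response News.
Service B against (Sports, Bundled): payoffs 76, 38 → best response Sports.
Service C against (Licensed, Sports): payoffs 28, 15 → best response News.
Service C against (Licensed, News): payoffs 79, 92 → best response Bundled.
Service C against (Sports, Sports): payoffs 53, 69 → best response Bundled.
Service C against (Sports, News): payoffs 59, 38 → best response News.
Mutual best responses: (Licensed, Sports, News); (Sports, Sports, Bundled); (Sports, News, News).

The pure Nash equilibria are (Licensed, Sports, News); (Sports, Sports, Bundled); (Sports, News, News).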